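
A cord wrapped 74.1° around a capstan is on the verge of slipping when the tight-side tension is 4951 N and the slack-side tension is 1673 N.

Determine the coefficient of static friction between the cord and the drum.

T₂/T₁ = e^{μβ} → μ = ln(T₂/T₁)/β.
β = 74.1° = 1.293 rad.
μ = ln(4951/1673)/1.293 = ln(2.959)/1.293 = 0.839.

μ ≈ 0.839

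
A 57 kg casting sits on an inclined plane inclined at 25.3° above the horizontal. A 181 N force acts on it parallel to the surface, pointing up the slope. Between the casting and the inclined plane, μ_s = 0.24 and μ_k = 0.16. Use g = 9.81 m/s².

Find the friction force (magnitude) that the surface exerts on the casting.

Perpendicular to the surface, N = m g cos θ = 57·9.81·cos 25.3° = 505.5 N.
For equilibrium along the incline the friction force must supply f = m g sin θ − P = 239 − 181 = 57.97 N (positive meaning up-slope).
The static-friction ceiling is μ_s N = 0.24 × 505.5 = 121.3 N.
Since |57.97| ≤ 121.3 N, static friction is sufficient; f equals the required value, not μ_s N.

f ≈ 58 N (up the incline)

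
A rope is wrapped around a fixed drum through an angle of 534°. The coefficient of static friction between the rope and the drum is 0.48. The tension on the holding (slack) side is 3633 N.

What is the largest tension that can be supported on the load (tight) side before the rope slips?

At impending slip the capstan equation gives T₂/T₁ = e^{μβ} with β in radians.
β = 534° × π/180 = 9.32 rad.
e^{μβ} = e^{0.48×9.32} = 87.67.
T₂ = T₁ · e^{μβ} = 3633 × 87.67 = 319000 N.

T_max ≈ 319000 N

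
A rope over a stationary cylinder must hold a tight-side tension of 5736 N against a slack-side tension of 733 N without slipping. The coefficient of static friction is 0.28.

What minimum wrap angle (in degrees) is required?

β_min ≈ 421°

T₂/T₁ = e^{μβ} → β = ln(T₂/T₁)/μ.
β = ln(5736/733)/0.28 = 2.057/0.28 = 7.348 rad.
In degrees: β = 7.348 × 180/π = 421°.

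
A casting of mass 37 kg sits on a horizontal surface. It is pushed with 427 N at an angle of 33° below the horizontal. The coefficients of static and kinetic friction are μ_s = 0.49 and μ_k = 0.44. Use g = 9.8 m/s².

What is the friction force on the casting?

The vertical component of P adds to the normal force: N = m g + P sin α = 362.6 + 232.6 = 595.2 N.
Horizontally, friction must balance P cos α = 358.1 N.
μ_s N = 0.49 × 595.2 = 291.6 N.
The required friction exceeds μ_s N, so the casting moves and f = μ_k N = 262 N.

f ≈ 262 N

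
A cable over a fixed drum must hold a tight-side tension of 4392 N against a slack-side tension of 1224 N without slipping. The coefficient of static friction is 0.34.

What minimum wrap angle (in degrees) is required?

T₂/T₁ = e^{μβ} → β = ln(T₂/T₁)/μ.
β = ln(4392/1224)/0.34 = 1.278/0.34 = 3.758 rad.
In degrees: β = 3.758 × 180/π = 215°.

β_min ≈ 215°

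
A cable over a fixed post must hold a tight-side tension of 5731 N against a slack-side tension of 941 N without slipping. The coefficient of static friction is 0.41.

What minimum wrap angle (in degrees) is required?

T₂/T₁ = e^{μβ} → β = ln(T₂/T₁)/μ.
β = ln(5731/941)/0.41 = 1.807/0.41 = 4.407 rad.
In degrees: β = 4.407 × 180/π = 252°.

β_min ≈ 252°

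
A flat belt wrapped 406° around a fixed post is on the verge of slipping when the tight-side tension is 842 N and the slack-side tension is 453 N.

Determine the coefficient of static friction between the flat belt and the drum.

T₂/T₁ = e^{μβ} → μ = ln(T₂/T₁)/β.
β = 406° = 7.086 rad.
μ = ln(842/453)/7.086 = ln(1.859)/7.086 = 0.0875.

μ ≈ 0.0875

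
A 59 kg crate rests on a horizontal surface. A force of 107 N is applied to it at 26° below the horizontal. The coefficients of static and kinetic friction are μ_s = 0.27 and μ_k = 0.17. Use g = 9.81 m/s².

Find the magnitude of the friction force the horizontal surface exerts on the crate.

N = m g + P sin α = 578.8 + 107×sin 26° = 625.7 N.
Horizontally, friction must balance P cos α = 96.17 N.
The static-friction limit is μ_s N = 168.9 N.
96.17 ≤ 168.9 N → static; friction equals the required 96.2 N.

f ≈ 96.2 N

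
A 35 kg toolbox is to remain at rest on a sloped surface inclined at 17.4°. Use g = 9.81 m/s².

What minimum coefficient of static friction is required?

μ_s,min ≈ 0.313

At the slip threshold m g sin θ = μ_s m g cos θ, so μ_s,min = tan θ.
μ_s,min = tan 17.4° = 0.313.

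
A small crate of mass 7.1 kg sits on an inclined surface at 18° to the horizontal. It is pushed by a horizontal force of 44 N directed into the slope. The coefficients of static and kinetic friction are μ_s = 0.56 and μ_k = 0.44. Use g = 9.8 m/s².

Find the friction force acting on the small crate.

f ≈ 20.3 N (down the incline)

Normal direction: N = m g cos θ + P sin θ = 79.77 N.
Along the incline, the net driving force (taking up-slope positive) is P cos θ − m g sin θ = 41.85 − 21.5 = 20.35 N, so equilibrium requires friction f = -20.35 N (down-slope).
The limit of static friction is μ_s N = 44.67 N.
|f_req| = 20.35 ≤ 44.67 N → the small crate is in equilibrium; friction equals the required value.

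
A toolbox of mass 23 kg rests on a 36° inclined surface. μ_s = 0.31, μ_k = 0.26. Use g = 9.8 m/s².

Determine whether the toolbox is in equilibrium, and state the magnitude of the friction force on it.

f ≈ 47.4 N

N = m g cos θ = 182 N.
Down-slope weight component: m g sin θ = 132 N.
μ_s N = 56.5 N.
132 > 56.5 N, so it slides; kinetic friction f = μ_k N = 0.26×182 = 47.4 N.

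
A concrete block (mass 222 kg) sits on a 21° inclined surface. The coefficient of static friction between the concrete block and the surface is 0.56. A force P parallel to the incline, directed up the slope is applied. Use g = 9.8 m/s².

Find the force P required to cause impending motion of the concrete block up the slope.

P ≈ 1920 N

At impending motion up the slope, friction acts down-slope at its limit: f = μ_s N.
P is parallel to the surface, so N = m g cos θ = 2030 N.
Along the incline: P = m g sin θ + μ_s N = 780 + 0.56×2030 = 1920 N.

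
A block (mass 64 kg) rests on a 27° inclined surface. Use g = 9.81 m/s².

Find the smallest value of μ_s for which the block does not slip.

At the slip threshold m g sin θ = μ_s m g cos θ, so μ_s,min = tan θ.
μ_s,min = tan 27° = 0.51.

μ_s,min ≈ 0.51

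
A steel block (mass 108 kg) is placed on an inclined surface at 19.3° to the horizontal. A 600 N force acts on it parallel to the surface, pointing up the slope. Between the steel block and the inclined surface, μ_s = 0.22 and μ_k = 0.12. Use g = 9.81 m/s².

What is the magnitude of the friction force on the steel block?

f ≈ 120 N (down the incline)

Perpendicular to the surface, N = m g cos θ = 108·9.81·cos 19.3° = 999.9 N.
Parallel to the incline, ΣF = 0 gives f = m g sin θ − P = 350.2 − 600 = -249.8 N (up-slope positive).
The static-friction ceiling is μ_s N = 0.22 × 999.9 = 220 N.
Since |-249.8| > 220 N, static friction cannot hold it; the steel block slides up the incline and kinetic friction applies: f = μ_k N = 0.12 × 999.9 = 120 N.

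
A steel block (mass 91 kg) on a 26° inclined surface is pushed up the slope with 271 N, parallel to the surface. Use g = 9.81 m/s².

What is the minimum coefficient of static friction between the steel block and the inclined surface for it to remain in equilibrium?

N = m g cos θ = 802.4 N.
Friction must make up the shortfall along the incline: f = m g sin θ − P = 391.3 − 271 = 120.3 N.
At the threshold f = μ_s N, so μ_s,min = 120.3/802.4 = 0.15.

μ_s,min ≈ 0.15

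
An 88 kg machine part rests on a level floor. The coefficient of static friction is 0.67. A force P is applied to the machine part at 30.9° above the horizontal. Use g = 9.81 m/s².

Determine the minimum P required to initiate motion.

P ≈ 481 N

N = m g − P sin α (the pull lifts the machine part).
At impending slip, P cos α = μ_s N = μ_s (m g − P sin α).
Solving: P (cos α + μ_s sin α) = μ_s m g → P = 0.67×863/(cos 30.9° + 0.67 sin 30.9°) = 578/1.202 = 481 N.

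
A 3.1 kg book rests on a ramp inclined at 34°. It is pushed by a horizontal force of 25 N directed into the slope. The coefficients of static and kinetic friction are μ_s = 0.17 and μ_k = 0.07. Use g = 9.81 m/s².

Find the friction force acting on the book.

The horizontal push has a component P sin θ into the surface, so N = m g cos θ + P sin θ = 25.21 + 13.98 = 39.19 N.
Parallel to the incline: P cos θ − m g sin θ = 20.73 − 17.01 = 3.72 N; the friction needed to balance this is 3.72 N acting down the slope.
The limit of static friction is μ_s N = 6.663 N.
|f_req| = 3.72 ≤ 6.663 N → the book is in equilibrium; friction equals the required value.

f ≈ 3.72 N (down the incline)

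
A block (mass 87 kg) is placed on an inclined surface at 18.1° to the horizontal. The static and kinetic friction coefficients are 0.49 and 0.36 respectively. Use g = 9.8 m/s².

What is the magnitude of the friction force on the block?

The normal reaction is N = m g cos θ = 810.4 N.
Along the slope the weight component is m g sin θ = 264.9 N; friction must supply exactly this, acting up-slope.
The static-friction ceiling is μ_s N = 0.49 × 810.4 = 397.1 N.
Since |264.9| ≤ 397.1 N, static friction is sufficient; f equals the required value, not μ_s N.

f ≈ 265 N (up the incline)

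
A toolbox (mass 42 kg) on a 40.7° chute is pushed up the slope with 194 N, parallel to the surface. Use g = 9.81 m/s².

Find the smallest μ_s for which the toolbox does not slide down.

μ_s,min ≈ 0.239

N = m g cos θ = 312.4 N.
Friction must make up the shortfall along the incline: f = m g sin θ − P = 268.7 − 194 = 74.68 N.
At the threshold f = μ_s N, so μ_s,min = 74.68/312.4 = 0.239.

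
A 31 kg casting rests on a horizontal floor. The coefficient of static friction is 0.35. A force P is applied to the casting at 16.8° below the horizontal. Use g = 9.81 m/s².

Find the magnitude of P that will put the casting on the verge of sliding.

P ≈ 124 N

N = m g + P sin α (the push presses the casting into the horizontal floor).
At impending slip, P cos α = μ_s N = μ_s (m g + P sin α).
Solving: P (cos α − μ_s sin α) = μ_s m g → P = 0.35×304/(cos 16.8° − 0.35 sin 16.8°) = 106/0.8562 = 124 N.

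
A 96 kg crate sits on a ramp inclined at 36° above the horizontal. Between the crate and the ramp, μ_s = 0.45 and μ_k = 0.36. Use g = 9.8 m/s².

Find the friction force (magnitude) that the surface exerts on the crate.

The normal reaction is N = m g cos θ = 761.1 N.
Along the slope the weight component is m g sin θ = 553 N; friction must supply exactly this, acting up-slope.
Maximum static friction available: μ_s N = 0.45 × 761.1 = 342.5 N.
Since |553| > 342.5 N, static friction cannot hold it; the crate slides down the incline and kinetic friction applies: f = μ_k N = 0.36 × 761.1 = 274 N.

f ≈ 274 N (up the incline)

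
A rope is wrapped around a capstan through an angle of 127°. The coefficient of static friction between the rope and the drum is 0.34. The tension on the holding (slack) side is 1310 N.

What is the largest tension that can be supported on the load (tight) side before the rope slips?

T_max ≈ 2780 N

At impending slip the capstan equation gives T₂/T₁ = e^{μβ} with β in radians.
β = 127° × π/180 = 2.217 rad.
e^{μβ} = e^{0.34×2.217} = 2.125.
T₂ = T₁ · e^{μβ} = 1310 × 2.125 = 2780 N.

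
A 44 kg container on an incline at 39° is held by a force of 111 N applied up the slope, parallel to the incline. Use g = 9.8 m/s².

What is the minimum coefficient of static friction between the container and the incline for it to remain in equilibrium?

μ_s,min ≈ 0.479

N = m g cos θ = 335.1 N.
Friction must make up the shortfall along the incline: f = m g sin θ − P = 271.4 − 111 = 160.4 N.
At the threshold f = μ_s N, so μ_s,min = 160.4/335.1 = 0.479.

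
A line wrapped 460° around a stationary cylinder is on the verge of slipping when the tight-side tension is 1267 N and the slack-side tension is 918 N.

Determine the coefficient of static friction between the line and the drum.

T₂/T₁ = e^{μβ} → μ = ln(T₂/T₁)/β.
β = 460° = 8.029 rad.
μ = ln(1267/918)/8.029 = ln(1.38)/8.029 = 0.0401.

μ ≈ 0.0401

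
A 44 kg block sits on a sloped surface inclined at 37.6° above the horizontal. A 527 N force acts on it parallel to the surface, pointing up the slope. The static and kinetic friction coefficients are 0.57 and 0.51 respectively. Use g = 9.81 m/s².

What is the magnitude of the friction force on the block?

Normal force: N = m g cos θ = 44 × 9.81 × cos 37.6° = 342 N.
The friction needed for equilibrium is m g sin θ − P = 263.4 − 527 = -263.6 N, measured positive up-slope.
Static friction can supply at most μ_s N = 194.9 N.
Since |-263.6| > 194.9 N, static friction cannot hold it; the block slides up the incline and kinetic friction applies: f = μ_k N = 0.51 × 342 = 174 N.

f ≈ 174 N (down the incline)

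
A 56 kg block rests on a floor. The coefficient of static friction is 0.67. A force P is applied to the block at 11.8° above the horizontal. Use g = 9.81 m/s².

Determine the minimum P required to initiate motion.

N = m g − P sin α (the pull lifts the block).
At impending slip, P cos α = μ_s N = μ_s (m g − P sin α).
Solving: P (cos α + μ_s sin α) = μ_s m g → P = 0.67×549/(cos 11.8° + 0.67 sin 11.8°) = 368/1.116 = 330 N.

P ≈ 330 N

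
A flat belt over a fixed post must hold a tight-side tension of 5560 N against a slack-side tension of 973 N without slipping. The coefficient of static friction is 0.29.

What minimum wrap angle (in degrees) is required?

T₂/T₁ = e^{μβ} → β = ln(T₂/T₁)/μ.
β = ln(5560/973)/0.29 = 1.743/0.29 = 6.01 rad.
In degrees: β = 6.01 × 180/π = 344°.

β_min ≈ 344°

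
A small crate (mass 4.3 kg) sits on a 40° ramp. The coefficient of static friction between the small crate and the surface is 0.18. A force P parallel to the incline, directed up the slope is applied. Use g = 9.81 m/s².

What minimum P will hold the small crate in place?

The small crate tends to slide down (tan θ > μ_s), so at the point of impending slip friction acts up-slope at its limit: f = μ_s N.
P is parallel to the surface, so N = m g cos θ = 32.3 N.
Along the incline: P + μ_s N = m g sin θ, so P = 27.1 − 0.18×32.3 = 21.3 N.

P_min ≈ 21.3 N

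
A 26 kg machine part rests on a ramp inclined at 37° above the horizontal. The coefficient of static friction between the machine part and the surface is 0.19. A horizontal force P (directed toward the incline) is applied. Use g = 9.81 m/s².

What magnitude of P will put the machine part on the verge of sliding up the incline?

At impending motion up the slope, friction acts down-slope at its limit: f = μ_s N.
Perpendicular to the incline: N = m g cos θ + P sin θ.
Along the incline: P cos θ = m g sin θ + μ_s N = m g sin θ + μ_s (m g cos θ + P sin θ).
Solving, P (cos θ − μ_s sin θ) = m g (sin θ + μ_s cos θ), so P = 26×9.81×(sin 37° + 0.19 cos 37°)/(cos 37° − 0.19 sin 37°) = 255×0.7536/0.6843 = 281 N.

P ≈ 281 N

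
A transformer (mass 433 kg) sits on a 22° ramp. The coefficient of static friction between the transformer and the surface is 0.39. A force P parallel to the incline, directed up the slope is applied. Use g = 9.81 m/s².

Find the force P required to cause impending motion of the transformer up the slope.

At impending motion up the slope, friction acts down-slope at its limit: f = μ_s N.
P is parallel to the surface, so N = m g cos θ = 3940 N.
Along the incline: P = m g sin θ + μ_s N = 1590 + 0.39×3940 = 3130 N.

P ≈ 3130 N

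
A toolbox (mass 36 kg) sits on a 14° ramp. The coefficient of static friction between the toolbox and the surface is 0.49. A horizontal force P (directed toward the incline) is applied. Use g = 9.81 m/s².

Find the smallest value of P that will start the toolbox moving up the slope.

P ≈ 297 N

At impending motion up the slope, friction acts down-slope at its limit: f = μ_s N.
Perpendicular to the incline: N = m g cos θ + P sin θ.
Along the incline: P cos θ = m g sin θ + μ_s N = m g sin θ + μ_s (m g cos θ + P sin θ).
Solving, P (cos θ − μ_s sin θ) = m g (sin θ + μ_s cos θ), so P = 36×9.81×(sin 14° + 0.49 cos 14°)/(cos 14° − 0.49 sin 14°) = 353×0.7174/0.8518 = 297 N.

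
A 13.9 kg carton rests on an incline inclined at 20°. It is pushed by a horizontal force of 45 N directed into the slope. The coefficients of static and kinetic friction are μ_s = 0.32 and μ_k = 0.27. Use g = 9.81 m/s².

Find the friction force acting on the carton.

f ≈ 4.35 N (up the incline)

Normal direction: N = m g cos θ + P sin θ = 143.5 N.
Parallel to the incline: P cos θ − m g sin θ = 42.29 − 46.64 = -4.351 N; the friction needed to balance this is 4.351 N acting up the slope.
Maximum static friction: μ_s N = 0.32 × 143.5 = 45.93 N.
Since 4.351 N is within the 45.93 N limit, the carton stays put and friction is exactly 4.35 N.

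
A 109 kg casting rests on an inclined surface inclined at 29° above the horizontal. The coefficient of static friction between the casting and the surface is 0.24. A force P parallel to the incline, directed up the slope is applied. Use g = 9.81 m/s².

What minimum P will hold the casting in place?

The casting tends to slide down (tan θ > μ_s), so at the point of impending slip friction acts up-slope at its limit: f = μ_s N.
P is parallel to the surface, so N = m g cos θ = 935 N.
Along the incline: P + μ_s N = m g sin θ, so P = 518 − 0.24×935 = 294 N.

P_min ≈ 294 N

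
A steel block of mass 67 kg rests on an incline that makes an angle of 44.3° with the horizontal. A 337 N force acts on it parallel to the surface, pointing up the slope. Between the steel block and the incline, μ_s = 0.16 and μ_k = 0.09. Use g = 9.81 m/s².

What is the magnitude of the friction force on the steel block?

The normal reaction is N = m g cos θ = 470.4 N.
Parallel to the incline, ΣF = 0 gives f = m g sin θ − P = 459 − 337 = 122 N (up-slope positive).
The static-friction ceiling is μ_s N = 0.16 × 470.4 = 75.26 N.
|122| exceeds 75.26 N, so the steel block slips down-slope; friction is kinetic, f = μ_k N = 0.09×470.4 = 42.3 N.

f ≈ 42.3 N (up the incline)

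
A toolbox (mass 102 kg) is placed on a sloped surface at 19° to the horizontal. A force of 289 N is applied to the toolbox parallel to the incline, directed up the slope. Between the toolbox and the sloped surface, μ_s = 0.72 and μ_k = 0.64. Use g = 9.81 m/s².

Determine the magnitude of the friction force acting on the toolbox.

f ≈ 36.8 N (up the incline)

Perpendicular to the surface, N = m g cos θ = 102·9.81·cos 19° = 946.1 N.
The friction needed for equilibrium is m g sin θ − P = 325.8 − 289 = 36.77 N, measured positive up-slope.
The static-friction ceiling is μ_s N = 0.72 × 946.1 = 681.2 N.
Since |36.77| ≤ 681.2 N, static friction is sufficient; f equals the required value, not μ_s N.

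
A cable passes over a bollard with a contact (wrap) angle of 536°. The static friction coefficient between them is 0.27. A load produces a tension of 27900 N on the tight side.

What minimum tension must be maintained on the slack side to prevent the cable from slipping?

Capstan equation at impending slip: T_tight/T_slack = e^{μβ}.
β = 536° = 9.355 rad; e^{μβ} = e^{0.27×9.355} = 12.5.
T_slack = T_tight / e^{μβ} = 27900 / 12.5 = 2230 N.

T_min ≈ 2230 N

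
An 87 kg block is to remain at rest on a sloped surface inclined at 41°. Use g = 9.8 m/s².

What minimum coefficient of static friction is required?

At the slip threshold m g sin θ = μ_s m g cos θ, so μ_s,min = tan θ.
μ_s,min = tan 41° = 0.869.

μ_s,min ≈ 0.869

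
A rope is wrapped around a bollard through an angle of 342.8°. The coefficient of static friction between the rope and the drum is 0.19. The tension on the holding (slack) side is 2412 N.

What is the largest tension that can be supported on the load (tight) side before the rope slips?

T_max ≈ 7520 N

At impending slip the capstan equation gives T₂/T₁ = e^{μβ} with β in radians.
β = 342.8° × π/180 = 5.983 rad.
e^{μβ} = e^{0.19×5.983} = 3.117.
T₂ = T₁ · e^{μβ} = 2412 × 3.117 = 7520 N.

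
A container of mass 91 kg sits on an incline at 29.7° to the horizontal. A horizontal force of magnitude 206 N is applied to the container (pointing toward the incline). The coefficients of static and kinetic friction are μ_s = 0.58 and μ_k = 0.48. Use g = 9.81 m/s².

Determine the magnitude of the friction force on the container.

f ≈ 263 N (up the incline)

Resolve perpendicular to the incline: N = m g cos θ + P sin θ = 91×9.81×cos 29.7° + 206×sin 29.7° = 877.5 N.
Parallel to the incline: P cos θ − m g sin θ = 178.9 − 442.3 = -263.4 N; the friction needed to balance this is 263.4 N acting up the slope.
Maximum static friction: μ_s N = 0.58 × 877.5 = 509 N.
|f_req| = 263.4 ≤ 509 N → the container is in equilibrium; friction equals the required value.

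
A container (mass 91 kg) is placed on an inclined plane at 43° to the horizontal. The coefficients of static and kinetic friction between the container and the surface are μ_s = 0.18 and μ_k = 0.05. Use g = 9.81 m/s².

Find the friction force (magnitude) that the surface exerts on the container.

Normal force: N = m g cos θ = 91 × 9.81 × cos 43° = 652.9 N.
For equilibrium along the incline, friction must balance the weight component: f = m g sin θ = 608.8 N up the slope.
Maximum static friction available: μ_s N = 0.18 × 652.9 = 117.5 N.
Since |608.8| > 117.5 N, static friction cannot hold it; the container slides down the incline and kinetic friction applies: f = μ_k N = 0.05 × 652.9 = 32.6 N.

f ≈ 32.6 N (up the incline)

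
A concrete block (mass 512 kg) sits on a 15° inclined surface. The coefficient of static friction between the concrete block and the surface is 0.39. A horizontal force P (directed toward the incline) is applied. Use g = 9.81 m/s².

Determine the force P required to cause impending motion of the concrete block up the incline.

P ≈ 3690 N

At impending motion up the slope, friction acts down-slope at its limit: f = μ_s N.
Perpendicular to the incline: N = m g cos θ + P sin θ.
Along the incline: P cos θ = m g sin θ + μ_s N = m g sin θ + μ_s (m g cos θ + P sin θ).
Solving, P (cos θ − μ_s sin θ) = m g (sin θ + μ_s cos θ), so P = 512×9.81×(sin 15° + 0.39 cos 15°)/(cos 15° − 0.39 sin 15°) = 5020×0.6355/0.865 = 3690 N.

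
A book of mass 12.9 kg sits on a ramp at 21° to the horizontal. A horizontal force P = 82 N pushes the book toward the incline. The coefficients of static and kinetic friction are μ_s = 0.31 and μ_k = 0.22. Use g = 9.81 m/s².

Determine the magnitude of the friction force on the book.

The horizontal push has a component P sin θ into the surface, so N = m g cos θ + P sin θ = 118.1 + 29.39 = 147.5 N.
Along the incline, the net driving force (taking up-slope positive) is P cos θ − m g sin θ = 76.55 − 45.35 = 31.2 N, so equilibrium requires friction f = -31.2 N (down-slope).
Maximum static friction: μ_s N = 0.31 × 147.5 = 45.73 N.
Since 31.2 N is within the 45.73 N limit, the book stays put and friction is exactly 31.2 N.

f ≈ 31.2 N (down the incline)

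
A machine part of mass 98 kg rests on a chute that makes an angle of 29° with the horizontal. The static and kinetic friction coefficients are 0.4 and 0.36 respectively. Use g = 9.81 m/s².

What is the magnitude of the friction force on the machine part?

f ≈ 303 N (up the incline)

Normal force: N = m g cos θ = 98 × 9.81 × cos 29° = 840.8 N.
For equilibrium along the incline, friction must balance the weight component: f = m g sin θ = 466.1 N up the slope.
Static friction can supply at most μ_s N = 336.3 N.
|466.1| exceeds 336.3 N, so the machine part slips down-slope; friction is kinetic, f = μ_k N = 0.36×840.8 = 303 N.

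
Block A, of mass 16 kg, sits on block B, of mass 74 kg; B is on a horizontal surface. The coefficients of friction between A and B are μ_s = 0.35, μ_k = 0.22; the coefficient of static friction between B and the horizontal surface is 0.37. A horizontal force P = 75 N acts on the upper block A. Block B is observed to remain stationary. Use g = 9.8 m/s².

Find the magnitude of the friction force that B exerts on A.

Between the blocks, N₁ = m_A g = 156.8 N.
Maximum static friction on A from B: μ_s N₁ = 0.35×156.8 = 54.88 N.
Since P = 75 N > 54.88 N, A slides on B; the A–B friction is kinetic: f₁ = μ_k N₁ = 0.22×156.8 = 34.5 N.
B experiences an equal 34.5 N forward from A (third law). B is in equilibrium, so the floor supplies f₂ = 34.5 N of static friction (limit μ_s(m_A+m_B)g = 326.3 N, not exceeded).

f ≈ 34.5 N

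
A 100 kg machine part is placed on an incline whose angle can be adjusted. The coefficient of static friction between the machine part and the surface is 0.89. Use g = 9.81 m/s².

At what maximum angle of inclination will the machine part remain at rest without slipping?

At the slip threshold, m g sin θ = μ_s · m g cos θ, so tan θ = μ_s.
θ_max = arctan(0.89) = 41.7°.

θ_max ≈ 41.7°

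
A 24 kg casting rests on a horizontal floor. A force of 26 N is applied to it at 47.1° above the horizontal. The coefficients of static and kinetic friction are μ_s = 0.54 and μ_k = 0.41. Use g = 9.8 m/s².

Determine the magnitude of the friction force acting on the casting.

f ≈ 17.7 N

N = m g − P sin α = 235.2 − 26×sin 47.1° = 216.2 N.
For equilibrium, f = P cos α = 26×cos 47.1° = 17.7 N.
μ_s N = 0.54 × 216.2 = 116.7 N.
17.7 ≤ 116.7 N → static; friction equals the required 17.7 N.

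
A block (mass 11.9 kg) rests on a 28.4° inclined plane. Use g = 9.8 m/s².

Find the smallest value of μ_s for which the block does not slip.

At the slip threshold m g sin θ = μ_s m g cos θ, so μ_s,min = tan θ.
μ_s,min = tan 28.4° = 0.541.

μ_s,min ≈ 0.541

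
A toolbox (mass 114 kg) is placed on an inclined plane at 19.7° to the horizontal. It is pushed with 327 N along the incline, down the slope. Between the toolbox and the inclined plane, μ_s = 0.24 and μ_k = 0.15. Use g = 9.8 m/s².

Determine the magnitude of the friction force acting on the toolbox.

f ≈ 158 N (up the incline)

The normal reaction is N = m g cos θ = 1052 N.
Parallel to the incline, ΣF = 0 gives f = m g sin θ + P = 376.6 + 327 = 703.6 N (up-slope positive).
Maximum static friction available: μ_s N = 0.24 × 1052 = 252.4 N.
|703.6| exceeds 252.4 N, so the toolbox slips down-slope; friction is kinetic, f = μ_k N = 0.15×1052 = 158 N.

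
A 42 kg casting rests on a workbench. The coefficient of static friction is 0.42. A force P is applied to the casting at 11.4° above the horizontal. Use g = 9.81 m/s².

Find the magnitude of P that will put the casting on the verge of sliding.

N = m g − P sin α (the pull lifts the casting).
At impending slip, P cos α = μ_s N = μ_s (m g − P sin α).
Solving: P (cos α + μ_s sin α) = μ_s m g → P = 0.42×412/(cos 11.4° + 0.42 sin 11.4°) = 173/1.063 = 163 N.

P ≈ 163 N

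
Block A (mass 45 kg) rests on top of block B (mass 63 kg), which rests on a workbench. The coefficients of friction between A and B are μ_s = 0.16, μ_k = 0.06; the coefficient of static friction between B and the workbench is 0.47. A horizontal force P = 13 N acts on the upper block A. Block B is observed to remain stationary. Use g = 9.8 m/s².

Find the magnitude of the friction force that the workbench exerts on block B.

Between the blocks, N₁ = m_A g = 441 N.
So the A–B interface can sustain at most μ_s N₁ = 70.56 N of static friction.
Since P = 13 N ≤ 70.56 N, A does not slip on B; friction on A equals P = 13 N.
By Newton's third law B feels 13 N forward from A. With B stationary, the floor's static friction on B balances it: f₂ = 13 N (well within μ_s(m_A+m_B)g = 497.4 N).

f ≈ 13 N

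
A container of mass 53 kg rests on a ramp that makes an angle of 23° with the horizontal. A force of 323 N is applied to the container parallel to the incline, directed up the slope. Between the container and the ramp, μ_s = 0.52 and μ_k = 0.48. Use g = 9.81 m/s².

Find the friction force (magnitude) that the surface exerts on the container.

f ≈ 120 N (down the incline)

The normal reaction is N = m g cos θ = 478.6 N.
Parallel to the incline, ΣF = 0 gives f = m g sin θ − P = 203.2 − 323 = -119.8 N (up-slope positive).
Static friction can supply at most μ_s N = 248.9 N.
Since |-119.8| ≤ 248.9 N, no slip — friction simply equals what equilibrium demands.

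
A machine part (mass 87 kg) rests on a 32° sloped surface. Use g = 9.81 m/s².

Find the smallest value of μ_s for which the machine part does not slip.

μ_s,min ≈ 0.625

At the slip threshold m g sin θ = μ_s m g cos θ, so μ_s,min = tan θ.
μ_s,min = tan 32° = 0.625.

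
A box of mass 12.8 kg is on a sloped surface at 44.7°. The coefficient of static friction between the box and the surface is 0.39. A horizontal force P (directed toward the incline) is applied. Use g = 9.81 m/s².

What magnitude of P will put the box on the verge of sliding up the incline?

P ≈ 282 N

At impending motion up the slope, friction acts down-slope at its limit: f = μ_s N.
Perpendicular to the incline: N = m g cos θ + P sin θ.
Along the incline: P cos θ = m g sin θ + μ_s N = m g sin θ + μ_s (m g cos θ + P sin θ).
Solving, P (cos θ − μ_s sin θ) = m g (sin θ + μ_s cos θ), so P = 12.8×9.81×(sin 44.7° + 0.39 cos 44.7°)/(cos 44.7° − 0.39 sin 44.7°) = 126×0.9806/0.4365 = 282 N.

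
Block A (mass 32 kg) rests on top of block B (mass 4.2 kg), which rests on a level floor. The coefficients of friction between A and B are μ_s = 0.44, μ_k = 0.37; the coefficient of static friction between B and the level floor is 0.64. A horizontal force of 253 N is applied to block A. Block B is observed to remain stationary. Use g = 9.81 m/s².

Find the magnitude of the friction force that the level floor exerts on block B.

f ≈ 116 N

Normal force at the A–B interface: N₁ = m_A g = 313.9 N.
So the A–B interface can sustain at most μ_s N₁ = 138.1 N of static friction.
Since P = 253 N > 138.1 N, A slides on B; the A–B friction is kinetic: f₁ = μ_k N₁ = 0.37×313.9 = 116 N.
B experiences an equal 116 N forward from A (third law). B is in equilibrium, so the floor supplies f₂ = 116 N of static friction (limit μ_s(m_A+m_B)g = 227.3 N, not exceeded).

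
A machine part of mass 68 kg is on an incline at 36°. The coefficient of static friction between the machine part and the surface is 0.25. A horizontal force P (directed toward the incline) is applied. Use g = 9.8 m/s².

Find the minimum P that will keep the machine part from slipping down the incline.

P_min ≈ 269 N

The machine part tends to slide down (tan θ > μ_s), so at the point of impending slip friction acts up-slope at its limit: f = μ_s N.
Perpendicular to the incline: N = m g cos θ + P sin θ.
Along the incline: P cos θ + μ_s N = m g sin θ, i.e. P cos θ + μ_s (m g cos θ + P sin θ) = m g sin θ.
Solving, P (cos θ + μ_s sin θ) = m g (sin θ − μ_s cos θ), so P = 666×0.3855/0.956 = 269 N.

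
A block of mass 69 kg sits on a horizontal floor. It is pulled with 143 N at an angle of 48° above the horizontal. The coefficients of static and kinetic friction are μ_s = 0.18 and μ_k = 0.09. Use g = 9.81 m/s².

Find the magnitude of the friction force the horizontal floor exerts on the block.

f ≈ 95.7 N

N = m g − P sin α = 676.9 − 143×sin 48° = 570.6 N.
Horizontally, friction must balance P cos α = 95.69 N.
The static-friction limit is μ_s N = 102.7 N.
95.69 ≤ 102.7 N → static; friction equals the required 95.7 N.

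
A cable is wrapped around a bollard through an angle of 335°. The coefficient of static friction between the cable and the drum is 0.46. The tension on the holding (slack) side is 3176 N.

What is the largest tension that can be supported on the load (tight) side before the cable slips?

At impending slip the capstan equation gives T₂/T₁ = e^{μβ} with β in radians.
β = 335° × π/180 = 5.847 rad.
e^{μβ} = e^{0.46×5.847} = 14.73.
T₂ = T₁ · e^{μβ} = 3176 × 14.73 = 46800 N.

T_max ≈ 46800 N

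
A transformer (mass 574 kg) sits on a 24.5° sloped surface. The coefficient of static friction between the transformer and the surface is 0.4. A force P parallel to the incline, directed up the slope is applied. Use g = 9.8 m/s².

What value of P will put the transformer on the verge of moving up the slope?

At impending motion up the slope, friction acts down-slope at its limit: f = μ_s N.
P is parallel to the surface, so N = m g cos θ = 5120 N.
Along the incline: P = m g sin θ + μ_s N = 2330 + 0.4×5120 = 4380 N.

P ≈ 4380 N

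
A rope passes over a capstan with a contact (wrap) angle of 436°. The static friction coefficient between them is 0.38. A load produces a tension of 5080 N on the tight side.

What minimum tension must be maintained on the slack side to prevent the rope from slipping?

T_min ≈ 282 N

Capstan equation at impending slip: T_tight/T_slack = e^{μβ}.
β = 436° = 7.61 rad; e^{μβ} = e^{0.38×7.61} = 18.02.
T_slack = T_tight / e^{μβ} = 5080 / 18.02 = 282 N.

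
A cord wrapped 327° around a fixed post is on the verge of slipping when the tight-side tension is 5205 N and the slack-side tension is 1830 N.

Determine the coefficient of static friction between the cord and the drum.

μ ≈ 0.183

T₂/T₁ = e^{μβ} → μ = ln(T₂/T₁)/β.
β = 327° = 5.707 rad.
μ = ln(5205/1830)/5.707 = ln(2.844)/5.707 = 0.183.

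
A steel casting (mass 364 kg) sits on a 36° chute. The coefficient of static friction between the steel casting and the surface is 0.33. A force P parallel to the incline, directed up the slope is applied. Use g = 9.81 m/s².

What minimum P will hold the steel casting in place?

The steel casting tends to slide down (tan θ > μ_s), so at the point of impending slip friction acts up-slope at its limit: f = μ_s N.
P is parallel to the surface, so N = m g cos θ = 2890 N.
Along the incline: P + μ_s N = m g sin θ, so P = 2100 − 0.33×2890 = 1150 N.

P_min ≈ 1150 N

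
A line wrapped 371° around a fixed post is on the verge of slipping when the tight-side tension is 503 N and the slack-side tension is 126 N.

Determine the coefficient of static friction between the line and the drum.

T₂/T₁ = e^{μβ} → μ = ln(T₂/T₁)/β.
β = 371° = 6.475 rad.
μ = ln(503/126)/6.475 = ln(3.992)/6.475 = 0.214.

μ ≈ 0.214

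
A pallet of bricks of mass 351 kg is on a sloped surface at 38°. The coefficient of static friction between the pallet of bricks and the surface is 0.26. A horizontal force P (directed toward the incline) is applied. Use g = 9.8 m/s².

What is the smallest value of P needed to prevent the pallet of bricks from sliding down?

P_min ≈ 1490 N

The pallet of bricks tends to slide down (tan θ > μ_s), so at the point of impending slip friction acts up-slope at its limit: f = μ_s N.
Perpendicular to the incline: N = m g cos θ + P sin θ.
Along the incline: P cos θ + μ_s N = m g sin θ, i.e. P cos θ + μ_s (m g cos θ + P sin θ) = m g sin θ.
Solving, P (cos θ + μ_s sin θ) = m g (sin θ − μ_s cos θ), so P = 3440×0.4108/0.9481 = 1490 N.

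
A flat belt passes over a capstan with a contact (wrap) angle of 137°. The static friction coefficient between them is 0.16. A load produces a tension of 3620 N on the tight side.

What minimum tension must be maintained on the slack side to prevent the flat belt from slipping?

Capstan equation at impending slip: T_tight/T_slack = e^{μβ}.
β = 137° = 2.391 rad; e^{μβ} = e^{0.16×2.391} = 1.466.
T_slack = T_tight / e^{μβ} = 3620 / 1.466 = 2470 N.

T_min ≈ 2470 N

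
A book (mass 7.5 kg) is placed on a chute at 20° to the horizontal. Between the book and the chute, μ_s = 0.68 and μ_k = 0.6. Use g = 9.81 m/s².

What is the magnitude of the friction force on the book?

f ≈ 25.2 N (up the incline)

Normal force: N = m g cos θ = 7.5 × 9.81 × cos 20° = 69.14 N.
Along the slope the weight component is m g sin θ = 25.16 N; friction must supply exactly this, acting up-slope.
Maximum static friction available: μ_s N = 0.68 × 69.14 = 47.01 N.
Since |25.16| ≤ 47.01 N, the book remains in static equilibrium and friction takes exactly the required value.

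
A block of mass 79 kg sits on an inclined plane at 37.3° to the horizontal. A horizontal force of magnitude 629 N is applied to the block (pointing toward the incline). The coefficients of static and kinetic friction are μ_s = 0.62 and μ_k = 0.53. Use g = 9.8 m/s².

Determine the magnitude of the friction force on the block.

f ≈ 31.2 N (down the incline)

Normal direction: N = m g cos θ + P sin θ = 997 N.
Along the incline, the net driving force (taking up-slope positive) is P cos θ − m g sin θ = 500.4 − 469.2 = 31.2 N, so equilibrium requires friction f = -31.2 N (down-slope).
Maximum static friction: μ_s N = 0.62 × 997 = 618.2 N.
Since 31.2 N is within the 618.2 N limit, the block stays put and friction is exactly 31.2 N.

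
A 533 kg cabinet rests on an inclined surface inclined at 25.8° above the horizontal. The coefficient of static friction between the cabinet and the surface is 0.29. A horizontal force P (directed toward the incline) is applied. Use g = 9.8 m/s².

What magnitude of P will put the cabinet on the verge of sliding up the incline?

At impending motion up the slope, friction acts down-slope at its limit: f = μ_s N.
Perpendicular to the incline: N = m g cos θ + P sin θ.
Along the incline: P cos θ = m g sin θ + μ_s N = m g sin θ + μ_s (m g cos θ + P sin θ).
Solving, P (cos θ − μ_s sin θ) = m g (sin θ + μ_s cos θ), so P = 533×9.8×(sin 25.8° + 0.29 cos 25.8°)/(cos 25.8° − 0.29 sin 25.8°) = 5220×0.6963/0.7741 = 4700 N.

P ≈ 4700 N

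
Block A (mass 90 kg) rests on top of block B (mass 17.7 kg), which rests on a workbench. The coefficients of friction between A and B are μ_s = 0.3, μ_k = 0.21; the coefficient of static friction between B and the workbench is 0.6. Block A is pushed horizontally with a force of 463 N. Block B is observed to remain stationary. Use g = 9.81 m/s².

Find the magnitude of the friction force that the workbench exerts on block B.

f ≈ 185 N

Between the blocks, N₁ = m_A g = 882.9 N.
Maximum static friction on A from B: μ_s N₁ = 0.3×882.9 = 264.9 N.
Since P = 463 N > 264.9 N, A slides on B; the A–B friction is kinetic: f₁ = μ_k N₁ = 0.21×882.9 = 185 N.
B experiences an equal 185 N forward from A (third law). B is in equilibrium, so the floor supplies f₂ = 185 N of static friction (limit μ_s(m_A+m_B)g = 633.9 N, not exceeded).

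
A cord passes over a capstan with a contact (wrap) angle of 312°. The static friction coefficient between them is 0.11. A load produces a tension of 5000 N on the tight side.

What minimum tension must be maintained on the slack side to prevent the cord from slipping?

Capstan equation at impending slip: T_tight/T_slack = e^{μβ}.
β = 312° = 5.445 rad; e^{μβ} = e^{0.11×5.445} = 1.82.
T_slack = T_tight / e^{μβ} = 5000 / 1.82 = 2750 N.

T_min ≈ 2750 N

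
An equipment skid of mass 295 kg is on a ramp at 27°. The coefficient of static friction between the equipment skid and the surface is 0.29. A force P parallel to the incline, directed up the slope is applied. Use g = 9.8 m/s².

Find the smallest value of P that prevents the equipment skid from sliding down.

The equipment skid tends to slide down (tan θ > μ_s), so at the point of impending slip friction acts up-slope at its limit: f = μ_s N.
P is parallel to the surface, so N = m g cos θ = 2580 N.
Along the incline: P + μ_s N = m g sin θ, so P = 1310 − 0.29×2580 = 565 N.

P_min ≈ 565 N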